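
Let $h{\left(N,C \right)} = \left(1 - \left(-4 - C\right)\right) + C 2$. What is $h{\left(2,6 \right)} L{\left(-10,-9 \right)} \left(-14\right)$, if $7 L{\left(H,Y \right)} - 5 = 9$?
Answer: $-644$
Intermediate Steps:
$L{\left(H,Y \right)} = 2$ ($L{\left(H,Y \right)} = \frac{5}{7} + \frac{1}{7} \cdot 9 = \frac{5}{7} + \frac{9}{7} = 2$)
$h{\left(N,C \right)} = 5 + 3 C$ ($h{\left(N,C \right)} = \left(1 + \left(4 + C\right)\right) + 2 C = \left(5 + C\right) + 2 C = 5 + 3 C$)
$h{\left(2,6 \right)} L{\left(-10,-9 \right)} \left(-14\right) = \left(5 + 3 \cdot 6\right) 2 \left(-14\right) = \left(5 + 18\right) 2 \left(-14\right) = 23 \cdot 2 \left(-14\right) = 46 \left(-14\right) = -644$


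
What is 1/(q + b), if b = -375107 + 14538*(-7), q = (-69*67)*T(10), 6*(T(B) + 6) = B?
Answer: -1/456840 ≈ -2.1890e-6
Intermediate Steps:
T(B) = -6 + B/6
q = 20033 (q = (-69*67)*(-6 + (⅙)*10) = -4623*(-6 + 5/3) = -4623*(-13/3) = 20033)
b = -476873 (b = -375107 - 101766 = -476873)
1/(q + b) = 1/(20033 - 476873) = 1/(-456840) = -1/456840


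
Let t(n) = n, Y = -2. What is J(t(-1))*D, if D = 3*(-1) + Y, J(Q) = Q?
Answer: 5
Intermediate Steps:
D = -5 (D = 3*(-1) - 2 = -3 - 2 = -5)
J(t(-1))*D = -1*(-5) = 5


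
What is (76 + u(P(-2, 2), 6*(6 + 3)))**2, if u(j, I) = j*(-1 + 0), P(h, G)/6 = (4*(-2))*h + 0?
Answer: 400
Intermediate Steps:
P(h, G) = -48*h (P(h, G) = 6*((4*(-2))*h + 0) = 6*(-8*h + 0) = 6*(-8*h) = -48*h)
u(j, I) = -j (u(j, I) = j*(-1) = -j)
(76 + u(P(-2, 2), 6*(6 + 3)))**2 = (76 - (-48)*(-2))**2 = (76 - 1*96)**2 = (76 - 96)**2 = (-20)**2 = 400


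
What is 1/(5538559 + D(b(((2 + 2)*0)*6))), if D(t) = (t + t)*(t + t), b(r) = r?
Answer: 1/5538559 ≈ 1.8055e-7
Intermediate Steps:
D(t) = 4*t² (D(t) = (2*t)*(2*t) = 4*t²)
1/(5538559 + D(b(((2 + 2)*0)*6))) = 1/(5538559 + 4*(((2 + 2)*0)*6)²) = 1/(5538559 + 4*((4*0)*6)²) = 1/(5538559 + 4*(0*6)²) = 1/(5538559 + 4*0²) = 1/(5538559 + 4*0) = 1/(5538559 + 0) = 1/5538559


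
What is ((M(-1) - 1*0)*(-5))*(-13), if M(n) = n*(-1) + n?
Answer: 0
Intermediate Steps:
M(n) = 0 (M(n) = -n + n = 0)
((M(-1) - 1*0)*(-5))*(-13) = ((0 - 1*0)*(-5))*(-13) = ((0 + 0)*(-5))*(-13) = (0*(-5))*(-13) = 0*(-13) = 0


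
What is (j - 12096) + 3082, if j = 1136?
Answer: -7878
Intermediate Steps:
(j - 12096) + 3082 = (1136 - 12096) + 3082 = -10960 + 3082 = -7878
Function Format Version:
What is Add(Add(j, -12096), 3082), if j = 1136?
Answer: -7878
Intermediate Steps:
Add(Add(j, -12096), 3082) = Add(Add(1136, -12096), 3082) = Add(-10960, 3082) = -7878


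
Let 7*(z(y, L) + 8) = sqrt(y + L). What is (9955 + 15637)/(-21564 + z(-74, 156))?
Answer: -13525730288/11401103967 - 89572*sqrt(82)/11401103967 ≈ -1.1864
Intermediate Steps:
z(y, L) = -8 + sqrt(L + y)/7 (z(y, L) = -8 + sqrt(y + L)/7 = -8 + sqrt(L + y)/7)
(9955 + 15637)/(-21564 + z(-74, 156)) = (9955 + 15637)/(-21564 + (-8 + sqrt(156 - 74)/7)) = 25592/(-21564 + (-8 + sqrt(82)/7)) = 25592/(-21572 + sqrt(82)/7)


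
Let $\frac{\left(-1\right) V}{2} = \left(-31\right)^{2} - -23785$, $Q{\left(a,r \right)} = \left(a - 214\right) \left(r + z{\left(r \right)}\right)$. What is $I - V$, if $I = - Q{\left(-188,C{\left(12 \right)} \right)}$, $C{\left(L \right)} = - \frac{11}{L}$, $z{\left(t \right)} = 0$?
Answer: $\frac{98247}{2} \approx 49124.0$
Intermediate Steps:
$Q{\left(a,r \right)} = r \left(-214 + a\right)$ ($Q{\left(a,r \right)} = \left(a - 214\right) \left(r + 0\right) = \left(-214 + a\right) r = r \left(-214 + a\right)$)
$I = - \frac{737}{2}$ ($I = - - \frac{11}{12} \left(-214 - 188\right) = - \left(-11\right) \frac{1}{12} \left(-402\right) = - \frac{\left(-11\right) \left(-402\right)}{12} = \left(-1\right) \frac{737}{2} = - \frac{737}{2} \approx -368.5$)
$V = -49492$ ($V = - 2 \left(\left(-31\right)^{2} - -23785\right) = - 2 \left(961 + 23785\right) = \left(-2\right) 24746 = -49492$)
$I - V = - \frac{737}{2} - -49492 = - \frac{737}{2} + 49492 = \frac{98247}{2}$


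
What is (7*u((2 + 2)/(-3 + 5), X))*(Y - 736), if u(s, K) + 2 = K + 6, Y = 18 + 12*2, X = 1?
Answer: -24290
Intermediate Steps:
Y = 42 (Y = 18 + 24 = 42)
u(s, K) = 4 + K (u(s, K) = -2 + (K + 6) = -2 + (6 + K) = 4 + K)
(7*u((2 + 2)/(-3 + 5), X))*(Y - 736) = (7*(4 + 1))*(42 - 736) = (7*5)*(-694) = 35*(-694) = -24290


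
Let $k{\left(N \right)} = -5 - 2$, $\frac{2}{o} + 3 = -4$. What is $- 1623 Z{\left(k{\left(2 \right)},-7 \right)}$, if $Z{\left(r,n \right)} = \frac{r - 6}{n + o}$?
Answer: $- \frac{49231}{17} \approx -2895.9$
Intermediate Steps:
$o = - \frac{2}{7}$ ($o = \frac{2}{-3 - 4} = \frac{2}{-7} = 2 \left(- \frac{1}{7}\right) = - \frac{2}{7} \approx -0.28571$)
$k{\left(N \right)} = -7$
$Z{\left(r,n \right)} = \frac{-6 + r}{- \frac{2}{7} + n}$ ($Z{\left(r,n \right)} = \frac{r - 6}{n - \frac{2}{7}} = \frac{-6 + r}{- \frac{2}{7} + n}$)
$- 1623 Z{\left(k{\left(2 \right)},-7 \right)} = - 1623 \frac{7 \left(-6 - 7\right)}{-2 + 7 \left(-7\right)} = - 1623 \cdot 7 \frac{1}{-2 - 49} \left(-13\right) = - 1623 \cdot 7 \frac{1}{-51} \left(-13\right) = - 1623 \cdot 7 \left(- \frac{1}{51}\right) \left(-13\right) = \left(-1623\right) \frac{91}{51} = - \frac{49231}{17}$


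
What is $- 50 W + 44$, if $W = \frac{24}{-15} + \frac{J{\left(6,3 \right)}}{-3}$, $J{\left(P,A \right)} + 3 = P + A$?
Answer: $224$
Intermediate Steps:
$J{\left(P,A \right)} = -3 + A + P$ ($J{\left(P,A \right)} = -3 + \left(P + A\right) = -3 + \left(A + P\right) = -3 + A + P$)
$W = - \frac{18}{5}$ ($W = \frac{24}{-15} + \frac{-3 + 3 + 6}{-3} = 24 \left(- \frac{1}{15}\right) + 6 \left(- \frac{1}{3}\right) = - \frac{8}{5} - 2 = - \frac{18}{5} \approx -3.6$)
$- 50 W + 44 = \left(-50\right) \left(- \frac{18}{5}\right) + 44 = 180 + 44 = 224$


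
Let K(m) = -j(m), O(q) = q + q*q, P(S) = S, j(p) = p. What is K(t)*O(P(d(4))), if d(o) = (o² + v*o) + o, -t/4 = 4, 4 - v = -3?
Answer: 37632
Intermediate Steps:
v = 7 (v = 4 - 1*(-3) = 4 + 3 = 7)
t = -16 (t = -4*4 = -16)
d(o) = o² + 8*o (d(o) = (o² + 7*o) + o = o² + 8*o)
O(q) = q + q²
K(m) = -m
K(t)*O(P(d(4))) = (-1*(-16))*((4*(8 + 4))*(1 + 4*(8 + 4))) = 16*((4*12)*(1 + 4*12)) = 16*(48*(1 + 48)) = 16*(48*49) = 16*2352 = 37632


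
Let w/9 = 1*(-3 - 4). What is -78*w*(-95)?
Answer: -466830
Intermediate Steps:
w = -63 (w = 9*(1*(-3 - 4)) = 9*(1*(-7)) = 9*(-7) = -63)
-78*w*(-95) = -78*(-63)*(-95) = 4914*(-95) = -466830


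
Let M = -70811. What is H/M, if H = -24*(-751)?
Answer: -18024/70811 ≈ -0.25454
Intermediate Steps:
H = 18024
H/M = 18024/(-70811) = 18024*(-1/70811) = -18024/70811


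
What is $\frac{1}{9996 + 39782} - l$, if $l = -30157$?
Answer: $\frac{1501155147}{49778} \approx 30157.0$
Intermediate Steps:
$\frac{1}{9996 + 39782} - l = \frac{1}{9996 + 39782} - -30157 = \frac{1}{49778} + 30157 = \frac{1501155147}{49778}$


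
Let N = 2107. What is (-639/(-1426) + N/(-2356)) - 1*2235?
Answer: -121134359/54188 ≈ -2235.4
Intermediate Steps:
(-639/(-1426) + N/(-2356)) - 1*2235 = (-639/(-1426) + 2107/(-2356)) - 1*2235 = (-639*(-1/1426) + 2107*(-1/2356)) - 2235 = (639/1426 - 2107/2356) - 2235 = -24179/54188 - 2235 = -121134359/54188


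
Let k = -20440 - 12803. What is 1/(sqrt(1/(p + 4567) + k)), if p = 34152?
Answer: -I*sqrt(12459151946951)/643567858 ≈ -0.0054847*I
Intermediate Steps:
k = -33243
1/(sqrt(1/(p + 4567) + k)) = 1/(sqrt(1/(34152 + 4567) - 33243)) = 1/(sqrt(1/38719 - 33243)) = 1/(sqrt(-1287135716/38719)) = 1/(2*I*sqrt(12459151946951)/38719) = -I*sqrt(12459151946951)/643567858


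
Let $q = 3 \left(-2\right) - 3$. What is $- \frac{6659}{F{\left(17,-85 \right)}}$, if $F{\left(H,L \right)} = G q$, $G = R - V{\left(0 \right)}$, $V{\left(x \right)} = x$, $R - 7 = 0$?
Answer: $\frac{6659}{63} \approx 105.7$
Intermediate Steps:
$R = 7$ ($R = 7 + 0 = 7$)
$G = 7$ ($G = 7 - 0 = 7 + 0 = 7$)
$q = -9$ ($q = -6 - 3 = -9$)
$F{\left(H,L \right)} = -63$ ($F{\left(H,L \right)} = 7 \left(-9\right) = -63$)
$- \frac{6659}{F{\left(17,-85 \right)}} = - \frac{6659}{-63} = \left(-6659\right) \left(- \frac{1}{63}\right) = \frac{6659}{63}$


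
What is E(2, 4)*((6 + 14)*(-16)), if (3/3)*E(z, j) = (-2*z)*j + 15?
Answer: 320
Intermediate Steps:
E(z, j) = 15 - 2*j*z (E(z, j) = (-2*z)*j + 15 = -2*j*z + 15 = 15 - 2*j*z)
E(2, 4)*((6 + 14)*(-16)) = (15 - 2*4*2)*((6 + 14)*(-16)) = (15 - 16)*(20*(-16)) = -1*(-320) = 320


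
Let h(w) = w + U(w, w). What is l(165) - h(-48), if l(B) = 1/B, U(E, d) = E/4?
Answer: 9901/165 ≈ 60.006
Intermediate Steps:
U(E, d) = E/4 (U(E, d) = E*(¼) = E/4)
h(w) = 5*w/4 (h(w) = w + w/4 = 5*w/4)
l(165) - h(-48) = 1/165 - 5*(-48)/4 = 1/165 - 1*(-60) = 1/165 + 60 = 9901/165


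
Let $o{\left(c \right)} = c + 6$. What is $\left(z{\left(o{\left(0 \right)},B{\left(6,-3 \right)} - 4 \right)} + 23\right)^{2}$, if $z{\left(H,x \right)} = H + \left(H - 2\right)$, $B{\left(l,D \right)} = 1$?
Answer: $1089$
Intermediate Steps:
$o{\left(c \right)} = 6 + c$
$z{\left(H,x \right)} = -2 + 2 H$ ($z{\left(H,x \right)} = H + \left(-2 + H\right) = -2 + 2 H$)
$\left(z{\left(o{\left(0 \right)},B{\left(6,-3 \right)} - 4 \right)} + 23\right)^{2} = \left(\left(-2 + 2 \left(6 + 0\right)\right) + 23\right)^{2} = \left(\left(-2 + 2 \cdot 6\right) + 23\right)^{2} = \left(\left(-2 + 12\right) + 23\right)^{2} = \left(10 + 23\right)^{2} = 33^{2} = 1089$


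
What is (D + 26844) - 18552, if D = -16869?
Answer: -8577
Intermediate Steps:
(D + 26844) - 18552 = (-16869 + 26844) - 18552 = 9975 - 18552 = -8577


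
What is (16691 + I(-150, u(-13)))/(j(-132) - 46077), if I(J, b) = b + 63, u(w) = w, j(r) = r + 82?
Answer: -16741/46127 ≈ -0.36293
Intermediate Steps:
j(r) = 82 + r
I(J, b) = 63 + b
(16691 + I(-150, u(-13)))/(j(-132) - 46077) = (16691 + (63 - 13))/((82 - 132) - 46077) = (16691 + 50)/(-50 - 46077) = 16741/(-46127) = 16741*(-1/46127) = -16741/46127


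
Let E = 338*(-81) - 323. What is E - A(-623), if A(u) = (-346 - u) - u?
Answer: -28601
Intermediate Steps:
E = -27701 (E = -27378 - 323 = -27701)
A(u) = -346 - 2*u
E - A(-623) = -27701 - (-346 - 2*(-623)) = -27701 - (-346 + 1246) = -27701 - 1*900 = -27701 - 900 = -28601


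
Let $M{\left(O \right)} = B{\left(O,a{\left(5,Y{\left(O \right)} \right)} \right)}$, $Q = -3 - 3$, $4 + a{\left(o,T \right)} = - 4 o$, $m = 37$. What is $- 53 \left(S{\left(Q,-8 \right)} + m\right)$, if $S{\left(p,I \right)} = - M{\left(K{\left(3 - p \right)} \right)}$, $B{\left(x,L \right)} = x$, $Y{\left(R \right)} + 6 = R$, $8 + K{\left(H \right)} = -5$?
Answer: $-2650$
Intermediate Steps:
$K{\left(H \right)} = -13$ ($K{\left(H \right)} = -8 - 5 = -13$)
$Y{\left(R \right)} = -6 + R$
$a{\left(o,T \right)} = -4 - 4 o$
$Q = -6$
$M{\left(O \right)} = O$
$S{\left(p,I \right)} = 13$ ($S{\left(p,I \right)} = \left(-1\right) \left(-13\right) = 13$)
$- 53 \left(S{\left(Q,-8 \right)} + m\right) = - 53 \left(13 + 37\right) = \left(-53\right) 50 = -2650$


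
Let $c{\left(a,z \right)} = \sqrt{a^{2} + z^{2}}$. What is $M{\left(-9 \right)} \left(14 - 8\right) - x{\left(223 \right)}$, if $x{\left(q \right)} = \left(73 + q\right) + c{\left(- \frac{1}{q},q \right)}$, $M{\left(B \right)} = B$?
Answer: $-350 - \frac{\sqrt{2472973442}}{223} \approx -573.0$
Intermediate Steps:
$x{\left(q \right)} = 73 + q + \sqrt{\frac{1}{q^{2}} + q^{2}}$ ($x{\left(q \right)} = \left(73 + q\right) + \sqrt{\left(- \frac{1}{q}\right)^{2} + q^{2}} = \left(73 + q\right) + \sqrt{\frac{1}{q^{2}} + q^{2}} = 73 + q + \sqrt{\frac{1}{q^{2}} + q^{2}}$)
$M{\left(-9 \right)} \left(14 - 8\right) - x{\left(223 \right)} = - 9 \left(14 - 8\right) - \left(73 + 223 + \sqrt{\frac{1 + 223^{4}}{49729}}\right) = \left(-9\right) 6 - \left(73 + 223 + \sqrt{\frac{1 + 2472973441}{49729}}\right) = -54 - \left(73 + 223 + \sqrt{\frac{1}{49729} \cdot 2472973442}\right) = -54 - \left(73 + 223 + \sqrt{\frac{2472973442}{49729}}\right) = -54 - \left(73 + 223 + \frac{\sqrt{2472973442}}{223}\right) = -54 - \left(296 + \frac{\sqrt{2472973442}}{223}\right) = -350 - \frac{\sqrt{2472973442}}{223}$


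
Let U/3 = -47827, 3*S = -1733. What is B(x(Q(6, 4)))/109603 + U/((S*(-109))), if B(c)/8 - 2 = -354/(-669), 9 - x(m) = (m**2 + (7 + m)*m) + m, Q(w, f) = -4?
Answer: -10519806937503/4616920169693 ≈ -2.2785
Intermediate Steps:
S = -1733/3 (S = (1/3)*(-1733) = -1733/3 ≈ -577.67)
U = -143481 (U = 3*(-47827) = -143481)
x(m) = 9 - m - m**2 - m*(7 + m) (x(m) = 9 - ((m**2 + (7 + m)*m) + m) = 9 - ((m**2 + m*(7 + m)) + m) = 9 - (m + m**2 + m*(7 + m)) = 9 + (-m - m**2 - m*(7 + m)) = 9 - m - m**2 - m*(7 + m))
B(c) = 4512/223 (B(c) = 16 + 8*(-354/(-669)) = 16 + 8*(-354*(-1/669)) = 16 + 8*(118/223) = 16 + 944/223 = 4512/223)
B(x(Q(6, 4)))/109603 + U/((S*(-109))) = (4512/223)/109603 - 143481/((-1733/3*(-109))) = (4512/223)*(1/109603) - 143481/188897/3 = 4512/24441469 - 143481*3/188897 = 4512/24441469 - 430443/188897 = -10519806937503/4616920169693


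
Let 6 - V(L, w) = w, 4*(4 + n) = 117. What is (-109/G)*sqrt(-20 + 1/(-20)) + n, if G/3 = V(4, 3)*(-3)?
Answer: 101/4 + 109*I*sqrt(2005)/270 ≈ 25.25 + 18.077*I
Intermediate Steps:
n = 101/4 (n = -4 + (1/4)*117 = -4 + 117/4 = 101/4 ≈ 25.250)
V(L, w) = 6 - w
G = -27 (G = 3*((6 - 1*3)*(-3)) = 3*((6 - 3)*(-3)) = 3*(3*(-3)) = 3*(-9) = -27)
(-109/G)*sqrt(-20 + 1/(-20)) + n = (-109/(-27))*sqrt(-20 + 1/(-20)) + 101/4 = (-109*(-1/27))*sqrt(-20 - 1/20) + 101/4 = 109*sqrt(-401/20)/27 + 101/4 = 109*(I*sqrt(2005)/10)/27 + 101/4 = 109*I*sqrt(2005)/270 + 101/4 = 101/4 + 109*I*sqrt(2005)/270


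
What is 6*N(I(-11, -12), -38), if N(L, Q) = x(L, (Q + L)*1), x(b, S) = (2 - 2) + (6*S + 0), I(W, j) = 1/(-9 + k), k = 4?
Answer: -6876/5 ≈ -1375.2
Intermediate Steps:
I(W, j) = -⅕ (I(W, j) = 1/(-9 + 4) = 1/(-5) = -⅕)
x(b, S) = 6*S (x(b, S) = 0 + 6*S = 6*S)
N(L, Q) = 6*L + 6*Q (N(L, Q) = 6*((Q + L)*1) = 6*((L + Q)*1) = 6*(L + Q) = 6*L + 6*Q)
6*N(I(-11, -12), -38) = 6*(6*(-⅕) + 6*(-38)) = 6*(-6/5 - 228) = 6*(-1146/5) = -6876/5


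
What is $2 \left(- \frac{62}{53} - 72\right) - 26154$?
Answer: $- \frac{1393918}{53} \approx -26300.0$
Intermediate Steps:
$2 \left(- \frac{62}{53} - 72\right) - 26154 = 2 \left(- \frac{3878}{53}\right) - 26154 = - \frac{7756}{53} - 26154 = - \frac{1393918}{53}$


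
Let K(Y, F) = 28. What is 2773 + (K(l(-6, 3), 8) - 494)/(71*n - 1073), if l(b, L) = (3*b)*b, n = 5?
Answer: 995740/359 ≈ 2773.6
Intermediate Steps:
l(b, L) = 3*b²
2773 + (K(l(-6, 3), 8) - 494)/(71*n - 1073) = 2773 + (28 - 494)/(71*5 - 1073) = 2773 - 466/(355 - 1073) = 2773 - 466/(-718) = 2773 - 466*(-1/718) = 2773 + 233/359 = 995740/359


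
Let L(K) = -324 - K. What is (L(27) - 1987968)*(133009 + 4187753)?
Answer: -8591053179078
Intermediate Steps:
(L(27) - 1987968)*(133009 + 4187753) = ((-324 - 1*27) - 1987968)*(133009 + 4187753) = ((-324 - 27) - 1987968)*4320762 = (-351 - 1987968)*4320762 = -1988319*4320762 = -8591053179078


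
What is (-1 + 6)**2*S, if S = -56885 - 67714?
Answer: -3114975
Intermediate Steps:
S = -124599
(-1 + 6)**2*S = (-1 + 6)**2*(-124599) = 5**2*(-124599) = 25*(-124599) = -3114975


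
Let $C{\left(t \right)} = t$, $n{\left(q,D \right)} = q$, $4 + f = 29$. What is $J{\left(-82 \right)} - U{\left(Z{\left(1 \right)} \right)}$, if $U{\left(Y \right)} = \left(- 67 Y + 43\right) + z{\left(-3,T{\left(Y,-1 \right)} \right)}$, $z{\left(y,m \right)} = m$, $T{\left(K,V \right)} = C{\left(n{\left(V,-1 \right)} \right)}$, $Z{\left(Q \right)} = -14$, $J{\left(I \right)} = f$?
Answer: $-955$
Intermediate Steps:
$f = 25$ ($f = -4 + 29 = 25$)
$J{\left(I \right)} = 25$
$T{\left(K,V \right)} = V$
$U{\left(Y \right)} = 42 - 67 Y$ ($U{\left(Y \right)} = \left(- 67 Y + 43\right) - 1 = \left(43 - 67 Y\right) - 1 = 42 - 67 Y$)
$J{\left(-82 \right)} - U{\left(Z{\left(1 \right)} \right)} = 25 - \left(42 - -938\right) = 25 - \left(42 + 938\right) = 25 - 980 = -955$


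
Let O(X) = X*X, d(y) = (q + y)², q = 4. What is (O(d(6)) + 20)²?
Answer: 100400400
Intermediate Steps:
d(y) = (4 + y)²
O(X) = X²
(O(d(6)) + 20)² = (((4 + 6)²)² + 20)² = ((10²)² + 20)² = (100² + 20)² = (10000 + 20)² = 10020² = 100400400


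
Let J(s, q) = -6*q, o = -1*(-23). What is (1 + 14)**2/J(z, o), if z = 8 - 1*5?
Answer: -75/46 ≈ -1.6304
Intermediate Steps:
z = 3 (z = 8 - 5 = 3)
o = 23
(1 + 14)**2/J(z, o) = (1 + 14)**2/((-6*23)) = 15**2/(-138) = 225*(-1/138) = -75/46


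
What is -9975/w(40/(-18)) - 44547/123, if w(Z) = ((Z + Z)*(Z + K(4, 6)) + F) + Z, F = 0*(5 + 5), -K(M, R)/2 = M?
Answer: -486277/820 ≈ -593.02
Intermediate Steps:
K(M, R) = -2*M
F = 0 (F = 0*10 = 0)
w(Z) = Z + 2*Z*(-8 + Z) (w(Z) = ((Z + Z)*(Z - 2*4) + 0) + Z = ((2*Z)*(Z - 8) + 0) + Z = ((2*Z)*(-8 + Z) + 0) + Z = (2*Z*(-8 + Z) + 0) + Z = 2*Z*(-8 + Z) + Z = Z + 2*Z*(-8 + Z))
-9975/w(40/(-18)) - 44547/123 = -9975*(-9/(20*(-15 + 2*(40/(-18))))) - 44547/123 = -9975*(-9/(20*(-15 + 2*(40*(-1/18))))) - 44547*1/123 = -9975*(-9/(20*(-15 + 2*(-20/9)))) - 14849/41 = -9975*(-9/(20*(-15 - 40/9))) - 14849/41 = -9975/((-20/9*(-175/9))) - 14849/41 = -9975/3500/81 - 14849/41 = -9975*81/3500 - 14849/41 = -4617/20 - 14849/41 = -486277/820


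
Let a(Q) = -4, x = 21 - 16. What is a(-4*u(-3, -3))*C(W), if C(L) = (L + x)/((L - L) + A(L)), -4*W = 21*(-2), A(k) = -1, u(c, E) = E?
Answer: 62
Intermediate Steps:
x = 5
W = 21/2 (W = -21*(-2)/4 = -¼*(-42) = 21/2 ≈ 10.500)
C(L) = -5 - L (C(L) = (L + 5)/((L - L) - 1) = (5 + L)/(0 - 1) = (5 + L)/(-1) = (5 + L)*(-1) = -5 - L)
a(-4*u(-3, -3))*C(W) = -4*(-5 - 1*21/2) = -4*(-5 - 21/2) = -4*(-31/2) = 62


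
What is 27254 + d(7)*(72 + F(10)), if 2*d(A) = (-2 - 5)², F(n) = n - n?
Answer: 29018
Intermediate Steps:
F(n) = 0
d(A) = 49/2 (d(A) = (-2 - 5)²/2 = (½)*(-7)² = (½)*49 = 49/2)
27254 + d(7)*(72 + F(10)) = 27254 + 49*(72 + 0)/2 = 27254 + (49/2)*72 = 27254 + 1764 = 29018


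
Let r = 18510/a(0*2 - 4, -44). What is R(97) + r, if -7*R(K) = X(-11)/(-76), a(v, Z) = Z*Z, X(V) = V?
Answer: 1228253/128744 ≈ 9.5403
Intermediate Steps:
a(v, Z) = Z²
r = 9255/968 (r = 18510/((-44)²) = 18510/1936 = 18510*(1/1936) = 9255/968 ≈ 9.5609)
R(K) = -11/532 (R(K) = -(-11)/(7*(-76)) = -(-11)*(-1)/(7*76) = -⅐*11/76 = -11/532)
R(97) + r = -11/532 + 9255/968 = 1228253/128744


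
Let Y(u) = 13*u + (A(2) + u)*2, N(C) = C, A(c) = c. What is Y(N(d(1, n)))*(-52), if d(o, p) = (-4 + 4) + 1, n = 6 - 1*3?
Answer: -988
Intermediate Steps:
n = 3 (n = 6 - 3 = 3)
d(o, p) = 1 (d(o, p) = 0 + 1 = 1)
Y(u) = 4 + 15*u (Y(u) = 13*u + (2 + u)*2 = 13*u + (4 + 2*u) = 4 + 15*u)
Y(N(d(1, n)))*(-52) = (4 + 15*1)*(-52) = (4 + 15)*(-52) = 19*(-52) = -988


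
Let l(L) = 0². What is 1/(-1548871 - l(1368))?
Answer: -1/1548871 ≈ -6.4563e-7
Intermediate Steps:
l(L) = 0
1/(-1548871 - l(1368)) = 1/(-1548871 - 1*0) = 1/(-1548871 + 0) = 1/(-1548871) = -1/1548871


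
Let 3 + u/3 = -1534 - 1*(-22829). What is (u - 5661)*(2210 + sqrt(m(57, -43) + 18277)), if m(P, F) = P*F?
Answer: 128655150 + 58215*sqrt(15826) ≈ 1.3598e+8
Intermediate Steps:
m(P, F) = F*P
u = 63876 (u = -9 + 3*(-1534 - 1*(-22829)) = -9 + 3*(-1534 + 22829) = -9 + 3*21295 = -9 + 63885 = 63876)
(u - 5661)*(2210 + sqrt(m(57, -43) + 18277)) = (63876 - 5661)*(2210 + sqrt(-43*57 + 18277)) = 58215*(2210 + sqrt(-2451 + 18277)) = 58215*(2210 + sqrt(15826)) = 128655150 + 58215*sqrt(15826)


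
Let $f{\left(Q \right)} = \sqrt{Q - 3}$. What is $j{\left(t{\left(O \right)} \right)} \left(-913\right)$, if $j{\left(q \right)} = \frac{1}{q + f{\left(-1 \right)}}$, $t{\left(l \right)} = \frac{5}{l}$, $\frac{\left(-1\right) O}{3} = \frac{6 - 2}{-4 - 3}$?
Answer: $- \frac{383460}{1801} + \frac{262944 i}{1801} \approx -212.92 + 146.0 i$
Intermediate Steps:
$O = \frac{12}{7}$ ($O = - 3 \frac{6 - 2}{-4 - 3} = - 3 \frac{4}{-7} = - 3 \cdot 4 \left(- \frac{1}{7}\right) = \left(-3\right) \left(- \frac{4}{7}\right) = \frac{12}{7} \approx 1.7143$)
$f{\left(Q \right)} = \sqrt{-3 + Q}$
$j{\left(q \right)} = \frac{1}{q + 2 i}$ ($j{\left(q \right)} = \frac{1}{q + \sqrt{-3 - 1}} = \frac{1}{q + \sqrt{-4}} = \frac{1}{q + 2 i}$)
$j{\left(t{\left(O \right)} \right)} \left(-913\right) = \frac{1}{\frac{5}{\frac{12}{7}} + 2 i} \left(-913\right) = \frac{1}{5 \cdot \frac{7}{12} + 2 i} \left(-913\right) = \frac{1}{\frac{35}{12} + 2 i} \left(-913\right) = \frac{144 \left(\frac{35}{12} - 2 i\right)}{1801} \left(-913\right) = - \frac{131472 \left(\frac{35}{12} - 2 i\right)}{1801}$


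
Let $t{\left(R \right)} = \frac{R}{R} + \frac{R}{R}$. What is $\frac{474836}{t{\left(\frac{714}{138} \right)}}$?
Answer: $237418$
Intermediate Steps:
$t{\left(R \right)} = 2$ ($t{\left(R \right)} = 1 + 1 = 2$)
$\frac{474836}{t{\left(\frac{714}{138} \right)}} = \frac{474836}{2} = 474836 \cdot \frac{1}{2} = 237418$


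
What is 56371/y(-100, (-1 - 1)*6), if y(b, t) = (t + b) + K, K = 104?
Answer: -56371/8 ≈ -7046.4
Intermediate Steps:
y(b, t) = 104 + b + t (y(b, t) = (t + b) + 104 = (b + t) + 104 = 104 + b + t)
56371/y(-100, (-1 - 1)*6) = 56371/(104 - 100 + (-1 - 1)*6) = 56371/(104 - 100 - 2*6) = 56371/(104 - 100 - 12) = 56371/(-8) = 56371*(-1/8) = -56371/8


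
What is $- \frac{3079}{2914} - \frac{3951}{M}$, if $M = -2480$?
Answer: $\frac{62537}{116560} \approx 0.53652$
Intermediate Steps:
$- \frac{3079}{2914} - \frac{3951}{M} = - \frac{3079}{2914} - \frac{3951}{-2480} = \left(-3079\right) \frac{1}{2914} - - \frac{3951}{2480} = - \frac{3079}{2914} + \frac{3951}{2480} = \frac{62537}{116560}$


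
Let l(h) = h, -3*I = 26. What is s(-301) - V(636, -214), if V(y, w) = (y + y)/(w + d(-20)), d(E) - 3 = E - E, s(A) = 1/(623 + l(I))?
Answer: 2344929/388873 ≈ 6.0301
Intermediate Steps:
I = -26/3 (I = -1/3*26 = -26/3 ≈ -8.6667)
s(A) = 3/1843 (s(A) = 1/(623 - 26/3) = 1/(1843/3) = 3/1843)
d(E) = 3 (d(E) = 3 + (E - E) = 3 + 0 = 3)
V(y, w) = 2*y/(3 + w) (V(y, w) = (y + y)/(w + 3) = (2*y)/(3 + w) = 2*y/(3 + w))
s(-301) - V(636, -214) = 3/1843 - 2*636/(3 - 214) = 3/1843 - 2*636/(-211) = 3/1843 - 2*636*(-1)/211 = 3/1843 - 1*(-1272/211) = 3/1843 + 1272/211 = 2344929/388873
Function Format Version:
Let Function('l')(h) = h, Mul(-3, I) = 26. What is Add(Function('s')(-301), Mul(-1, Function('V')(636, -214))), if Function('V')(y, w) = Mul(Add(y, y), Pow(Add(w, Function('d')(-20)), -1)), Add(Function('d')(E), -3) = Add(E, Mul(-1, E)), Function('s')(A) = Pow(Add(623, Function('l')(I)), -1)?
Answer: Rational(2344929, 388873) ≈ 6.0301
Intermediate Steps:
I = Rational(-26, 3) (I = Mul(Rational(-1, 3), 26) = Rational(-26, 3) ≈ -8.6667)
Function('s')(A) = Rational(3, 1843) (Function('s')(A) = Pow(Add(623, Rational(-26, 3)), -1) = Pow(Rational(1843, 3), -1) = Rational(3, 1843))
Function('d')(E) = 3 (Function('d')(E) = Add(3, Add(E, Mul(-1, E))) = Add(3, 0) = 3)
Function('V')(y, w) = Mul(2, y, Pow(Add(3, w), -1)) (Function('V')(y, w) = Mul(Add(y, y), Pow(Add(w, 3), -1)) = Mul(Mul(2, y), Pow(Add(3, w), -1)) = Mul(2, y, Pow(Add(3, w), -1)))
Add(Function('s')(-301), Mul(-1, Function('V')(636, -214))) = Add(Rational(3, 1843), Mul(-1, Mul(2, 636, Pow(Add(3, -214), -1)))) = Add(Rational(3, 1843), Mul(-1, Mul(2, 636, Pow(-211, -1)))) = Add(Rational(3, 1843), Mul(-1, Mul(2, 636, Rational(-1, 211)))) = Add(Rational(3, 1843), Mul(-1, Rational(-1272, 211))) = Add(Rational(3, 1843), Rational(1272, 211)) = Rational(2344929, 388873)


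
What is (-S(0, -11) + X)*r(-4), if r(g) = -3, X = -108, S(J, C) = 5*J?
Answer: 324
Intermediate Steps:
(-S(0, -11) + X)*r(-4) = (-5*0 - 108)*(-3) = (-1*0 - 108)*(-3) = (0 - 108)*(-3) = -108*(-3) = 324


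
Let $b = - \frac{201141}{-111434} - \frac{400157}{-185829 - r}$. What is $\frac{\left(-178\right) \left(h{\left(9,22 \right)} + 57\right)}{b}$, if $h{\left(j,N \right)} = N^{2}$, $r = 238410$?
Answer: $- \frac{4552454123016348}{129922951837} \approx -35040.0$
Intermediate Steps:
$b = \frac{129922951837}{47274648726}$ ($b = - \frac{201141}{-111434} - \frac{400157}{-185829 - 238410} = \left(-201141\right) \left(- \frac{1}{111434}\right) - \frac{400157}{-185829 - 238410} = \frac{201141}{111434} - \frac{400157}{-424239} = \frac{201141}{111434} - - \frac{400157}{424239} = \frac{201141}{111434} + \frac{400157}{424239} = \frac{129922951837}{47274648726} \approx 2.7483$)
$\frac{\left(-178\right) \left(h{\left(9,22 \right)} + 57\right)}{b} = \frac{\left(-178\right) \left(22^{2} + 57\right)}{\frac{129922951837}{47274648726}} = - 178 \left(484 + 57\right) \frac{47274648726}{129922951837} = \left(-178\right) 541 \cdot \frac{47274648726}{129922951837} = \left(-96298\right) \frac{47274648726}{129922951837} = - \frac{4552454123016348}{129922951837}$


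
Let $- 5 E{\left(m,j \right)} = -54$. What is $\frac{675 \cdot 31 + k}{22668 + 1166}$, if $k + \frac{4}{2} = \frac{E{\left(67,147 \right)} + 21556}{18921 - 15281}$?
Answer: $\frac{190453217}{216889400} \approx 0.87811$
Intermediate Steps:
$E{\left(m,j \right)} = \frac{54}{5}$ ($E{\left(m,j \right)} = \left(- \frac{1}{5}\right) \left(-54\right) = \frac{54}{5}$)
$k = \frac{35717}{9100}$ ($k = -2 + \frac{\frac{54}{5} + 21556}{18921 - 15281} = -2 + \frac{107834}{5 \cdot 3640} = -2 + \frac{107834}{5} \cdot \frac{1}{3640} = -2 + \frac{53917}{9100} = \frac{35717}{9100} \approx 3.9249$)
$\frac{675 \cdot 31 + k}{22668 + 1166} = \frac{675 \cdot 31 + \frac{35717}{9100}}{22668 + 1166} = \frac{20925 + \frac{35717}{9100}}{23834} = \frac{190453217}{9100} \cdot \frac{1}{23834} = \frac{190453217}{216889400}$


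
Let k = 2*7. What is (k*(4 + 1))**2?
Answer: 4900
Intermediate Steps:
k = 14
(k*(4 + 1))**2 = (14*(4 + 1))**2 = (14*5)**2 = 70**2 = 4900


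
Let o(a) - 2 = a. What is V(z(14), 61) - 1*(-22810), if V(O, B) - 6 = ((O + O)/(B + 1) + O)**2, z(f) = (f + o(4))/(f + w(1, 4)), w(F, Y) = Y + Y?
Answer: 2653169696/116281 ≈ 22817.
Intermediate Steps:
w(F, Y) = 2*Y
o(a) = 2 + a
z(f) = (6 + f)/(8 + f) (z(f) = (f + (2 + 4))/(f + 2*4) = (f + 6)/(f + 8) = (6 + f)/(8 + f))
V(O, B) = 6 + (O + 2*O/(1 + B))**2 (V(O, B) = 6 + ((O + O)/(B + 1) + O)**2 = 6 + ((2*O)/(1 + B) + O)**2 = 6 + (2*O/(1 + B) + O)**2 = 6 + (O + 2*O/(1 + B))**2)
V(z(14), 61) - 1*(-22810) = (6 + ((6 + 14)/(8 + 14))**2*(3 + 61)**2/(1 + 61)**2) - 1*(-22810) = (6 + (20/22)**2*64**2/62**2) + 22810 = (6 + ((1/22)*20)**2*(1/3844)*4096) + 22810 = (6 + (10/11)**2*(1/3844)*4096) + 22810 = (6 + (100/121)*(1/3844)*4096) + 22810 = (6 + 102400/116281) + 22810 = 800086/116281 + 22810 = 2653169696/116281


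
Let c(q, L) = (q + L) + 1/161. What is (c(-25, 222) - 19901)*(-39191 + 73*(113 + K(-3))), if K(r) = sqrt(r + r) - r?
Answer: 13923413427/23 - 231581039*I*sqrt(6)/161 ≈ 6.0537e+8 - 3.5233e+6*I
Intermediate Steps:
K(r) = -r + sqrt(2)*sqrt(r) (K(r) = sqrt(2*r) - r = sqrt(2)*sqrt(r) - r = -r + sqrt(2)*sqrt(r))
c(q, L) = 1/161 + L + q (c(q, L) = (L + q) + 1/161 = 1/161 + L + q)
(c(-25, 222) - 19901)*(-39191 + 73*(113 + K(-3))) = ((1/161 + 222 - 25) - 19901)*(-39191 + 73*(113 + (-1*(-3) + sqrt(2)*sqrt(-3)))) = (31718/161 - 19901)*(-39191 + 73*(113 + (3 + sqrt(2)*(I*sqrt(3))))) = -3172343*(-39191 + 73*(113 + (3 + I*sqrt(6))))/161 = -3172343*(-39191 + 73*(116 + I*sqrt(6)))/161 = -3172343*(-39191 + (8468 + 73*I*sqrt(6)))/161 = -3172343*(-30723 + 73*I*sqrt(6))/161 = 13923413427/23 - 231581039*I*sqrt(6)/161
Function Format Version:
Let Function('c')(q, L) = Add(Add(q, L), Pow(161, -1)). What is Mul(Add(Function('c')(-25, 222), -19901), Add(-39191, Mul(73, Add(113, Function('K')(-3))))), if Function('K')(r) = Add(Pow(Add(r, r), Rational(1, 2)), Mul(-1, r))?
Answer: Add(Rational(13923413427, 23), Mul(Rational(-231581039, 161), I, Pow(6, Rational(1, 2)))) ≈ Add(6.0537e+8, Mul(-3.5233e+6, I))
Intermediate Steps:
Function('K')(r) = Add(Mul(-1, r), Mul(Pow(2, Rational(1, 2)), Pow(r, Rational(1, 2)))) (Function('K')(r) = Add(Pow(Mul(2, r), Rational(1, 2)), Mul(-1, r)) = Add(Mul(Pow(2, Rational(1, 2)), Pow(r, Rational(1, 2))), Mul(-1, r)) = Add(Mul(-1, r), Mul(Pow(2, Rational(1, 2)), Pow(r, Rational(1, 2)))))
Function('c')(q, L) = Add(Rational(1, 161), L, q) (Function('c')(q, L) = Add(Add(L, q), Rational(1, 161)) = Add(Rational(1, 161), L, q))
Mul(Add(Function('c')(-25, 222), -19901), Add(-39191, Mul(73, Add(113, Function('K')(-3))))) = Mul(Add(Add(Rational(1, 161), 222, -25), -19901), Add(-39191, Mul(73, Add(113, Add(Mul(-1, -3), Mul(Pow(2, Rational(1, 2)), Pow(-3, Rational(1, 2)))))))) = Mul(Add(Rational(31718, 161), -19901), Add(-39191, Mul(73, Add(113, Add(3, Mul(Pow(2, Rational(1, 2)), Mul(I, Pow(3, Rational(1, 2))))))))) = Mul(Rational(-3172343, 161), Add(-39191, Mul(73, Add(113, Add(3, Mul(I, Pow(6, Rational(1, 2)))))))) = Mul(Rational(-3172343, 161), Add(-39191, Mul(73, Add(116, Mul(I, Pow(6, Rational(1, 2))))))) = Mul(Rational(-3172343, 161), Add(-39191, Add(8468, Mul(73, I, Pow(6, Rational(1, 2)))))) = Mul(Rational(-3172343, 161), Add(-30723, Mul(73, I, Pow(6, Rational(1, 2))))) = Add(Rational(13923413427, 23), Mul(Rational(-231581039, 161), I, Pow(6, Rational(1, 2))))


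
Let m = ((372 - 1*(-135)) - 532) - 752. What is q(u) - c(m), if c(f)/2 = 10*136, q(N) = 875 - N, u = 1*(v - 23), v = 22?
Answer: -1844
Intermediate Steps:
u = -1 (u = 1*(22 - 23) = 1*(-1) = -1)
m = -777 (m = ((372 + 135) - 532) - 752 = (507 - 532) - 752 = -25 - 752 = -777)
c(f) = 2720 (c(f) = 2*(10*136) = 2*1360 = 2720)
q(u) - c(m) = (875 - 1*(-1)) - 1*2720 = (875 + 1) - 2720 = 876 - 2720 = -1844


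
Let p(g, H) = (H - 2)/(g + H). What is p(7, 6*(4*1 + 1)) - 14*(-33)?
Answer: 17122/37 ≈ 462.76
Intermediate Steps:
p(g, H) = (-2 + H)/(H + g)
p(7, 6*(4*1 + 1)) - 14*(-33) = (-2 + 6*(4*1 + 1))/(6*(4*1 + 1) + 7) - 14*(-33) = (-2 + 6*(4 + 1))/(6*(4 + 1) + 7) + 462 = (-2 + 6*5)/(6*5 + 7) + 462 = (-2 + 30)/(30 + 7) + 462 = 28/37 + 462 = 17122/37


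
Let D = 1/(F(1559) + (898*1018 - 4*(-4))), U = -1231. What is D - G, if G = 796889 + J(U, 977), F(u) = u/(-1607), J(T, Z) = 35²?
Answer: -1172497865166307/1469085701 ≈ -7.9811e+5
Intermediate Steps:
J(T, Z) = 1225
F(u) = -u/1607 (F(u) = u*(-1/1607) = -u/1607)
G = 798114 (G = 796889 + 1225 = 798114)
D = 1607/1469085701 (D = 1/(-1/1607*1559 + (898*1018 - 4*(-4))) = 1/(-1559/1607 + (914164 + 16)) = 1/(-1559/1607 + 914180) = 1/(1469085701/1607) = 1607/1469085701 ≈ 1.0939e-6)
D - G = 1607/1469085701 - 1*798114 = 1607/1469085701 - 798114 = -1172497865166307/1469085701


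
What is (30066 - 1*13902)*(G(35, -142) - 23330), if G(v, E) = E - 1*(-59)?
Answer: -378447732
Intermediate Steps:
G(v, E) = 59 + E (G(v, E) = E + 59 = 59 + E)
(30066 - 1*13902)*(G(35, -142) - 23330) = (30066 - 1*13902)*((59 - 142) - 23330) = (30066 - 13902)*(-83 - 23330) = 16164*(-23413) = -378447732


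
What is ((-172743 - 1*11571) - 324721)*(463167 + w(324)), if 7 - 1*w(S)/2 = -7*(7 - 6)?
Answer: -235782466825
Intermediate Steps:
w(S) = 28 (w(S) = 14 - (-14)*(7 - 6) = 14 - (-14) = 14 - 2*(-7) = 14 + 14 = 28)
((-172743 - 1*11571) - 324721)*(463167 + w(324)) = ((-172743 - 1*11571) - 324721)*(463167 + 28) = ((-172743 - 11571) - 324721)*463195 = (-184314 - 324721)*463195 = -509035*463195 = -235782466825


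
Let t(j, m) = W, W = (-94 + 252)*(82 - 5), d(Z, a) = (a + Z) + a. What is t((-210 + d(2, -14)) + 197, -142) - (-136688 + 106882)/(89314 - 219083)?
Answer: 1578739848/129769 ≈ 12166.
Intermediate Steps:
d(Z, a) = Z + 2*a (d(Z, a) = (Z + a) + a = Z + 2*a)
W = 12166 (W = 158*77 = 12166)
t(j, m) = 12166
t((-210 + d(2, -14)) + 197, -142) - (-136688 + 106882)/(89314 - 219083) = 12166 - (-136688 + 106882)/(89314 - 219083) = 12166 - (-29806)/(-129769) = 12166 - (-29806)*(-1)/129769 = 12166 - 1*29806/129769 = 12166 - 29806/129769 = 1578739848/129769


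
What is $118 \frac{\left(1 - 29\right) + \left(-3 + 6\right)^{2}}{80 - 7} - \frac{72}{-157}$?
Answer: $- \frac{346738}{11461} \approx -30.254$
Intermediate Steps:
$118 \frac{\left(1 - 29\right) + \left(-3 + 6\right)^{2}}{80 - 7} - \frac{72}{-157} = 118 \frac{\left(1 - 29\right) + 3^{2}}{73} - - \frac{72}{157} = 118 \left(-28 + 9\right) \frac{1}{73} + \frac{72}{157} = 118 \left(\left(-19\right) \frac{1}{73}\right) + \frac{72}{157} = 118 \left(- \frac{19}{73}\right) + \frac{72}{157} = - \frac{2242}{73} + \frac{72}{157} = - \frac{346738}{11461}$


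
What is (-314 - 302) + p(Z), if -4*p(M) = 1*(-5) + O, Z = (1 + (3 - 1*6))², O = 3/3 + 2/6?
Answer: -7381/12 ≈ -615.08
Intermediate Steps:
O = 4/3 (O = 3*(⅓) + 2*(⅙) = 1 + ⅓ = 4/3 ≈ 1.3333)
Z = 4 (Z = (1 + (3 - 6))² = (1 - 3)² = (-2)² = 4)
p(M) = 11/12 (p(M) = -(1*(-5) + 4/3)/4 = -(-5 + 4/3)/4 = -¼*(-11/3) = 11/12)
(-314 - 302) + p(Z) = (-314 - 302) + 11/12 = -616 + 11/12 = -7381/12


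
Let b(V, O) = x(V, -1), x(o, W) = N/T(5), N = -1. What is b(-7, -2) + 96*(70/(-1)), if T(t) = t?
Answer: -33601/5 ≈ -6720.2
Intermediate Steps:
x(o, W) = -⅕ (x(o, W) = -1/5 = -1*⅕ = -⅕)
b(V, O) = -⅕
b(-7, -2) + 96*(70/(-1)) = -⅕ + 96*(70/(-1)) = -⅕ + 96*(70*(-1)) = -⅕ + 96*(-70) = -⅕ - 6720 = -33601/5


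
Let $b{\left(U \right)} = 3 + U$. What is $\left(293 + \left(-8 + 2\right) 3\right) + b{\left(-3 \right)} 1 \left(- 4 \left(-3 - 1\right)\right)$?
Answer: $275$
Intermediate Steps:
$\left(293 + \left(-8 + 2\right) 3\right) + b{\left(-3 \right)} 1 \left(- 4 \left(-3 - 1\right)\right) = \left(293 + \left(-8 + 2\right) 3\right) + \left(3 - 3\right) 1 \left(- 4 \left(-3 - 1\right)\right) = \left(293 - 18\right) + 0 \cdot 1 \left(\left(-4\right) \left(-4\right)\right) = \left(293 - 18\right) + 0 \cdot 16 = 275 + 0 = 275$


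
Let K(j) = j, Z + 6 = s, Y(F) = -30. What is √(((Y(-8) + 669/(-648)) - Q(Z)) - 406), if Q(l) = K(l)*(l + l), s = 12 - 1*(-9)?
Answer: I*√1149594/36 ≈ 29.783*I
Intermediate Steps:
s = 21 (s = 12 + 9 = 21)
Z = 15 (Z = -6 + 21 = 15)
Q(l) = 2*l² (Q(l) = l*(l + l) = l*(2*l) = 2*l²)
√(((Y(-8) + 669/(-648)) - Q(Z)) - 406) = √(((-30 + 669/(-648)) - 2*15²) - 406) = √(((-30 + 669*(-1/648)) - 2*225) - 406) = √(((-30 - 223/216) - 1*450) - 406) = √((-6703/216 - 450) - 406) = √(-103903/216 - 406) = √(-191599/216) = I*√1149594/36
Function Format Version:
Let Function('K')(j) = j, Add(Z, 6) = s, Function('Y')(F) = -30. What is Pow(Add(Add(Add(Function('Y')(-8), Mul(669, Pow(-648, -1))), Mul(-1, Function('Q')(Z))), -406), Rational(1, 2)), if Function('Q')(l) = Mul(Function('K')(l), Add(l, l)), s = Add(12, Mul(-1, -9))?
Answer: Mul(Rational(1, 36), I, Pow(1149594, Rational(1, 2))) ≈ Mul(29.783, I)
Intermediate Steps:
s = 21 (s = Add(12, 9) = 21)
Z = 15 (Z = Add(-6, 21) = 15)
Function('Q')(l) = Mul(2, Pow(l, 2)) (Function('Q')(l) = Mul(l, Add(l, l)) = Mul(l, Mul(2, l)) = Mul(2, Pow(l, 2)))
Pow(Add(Add(Add(Function('Y')(-8), Mul(669, Pow(-648, -1))), Mul(-1, Function('Q')(Z))), -406), Rational(1, 2)) = Pow(Add(Add(Add(-30, Mul(669, Pow(-648, -1))), Mul(-1, Mul(2, Pow(15, 2)))), -406), Rational(1, 2)) = Pow(Add(Add(Add(-30, Mul(669, Rational(-1, 648))), Mul(-1, Mul(2, 225))), -406), Rational(1, 2)) = Pow(Add(Add(Add(-30, Rational(-223, 216)), Mul(-1, 450)), -406), Rational(1, 2)) = Pow(Add(Add(Rational(-6703, 216), -450), -406), Rational(1, 2)) = Pow(Add(Rational(-103903, 216), -406), Rational(1, 2)) = Pow(Rational(-191599, 216), Rational(1, 2)) = Mul(Rational(1, 36), I, Pow(1149594, Rational(1, 2)))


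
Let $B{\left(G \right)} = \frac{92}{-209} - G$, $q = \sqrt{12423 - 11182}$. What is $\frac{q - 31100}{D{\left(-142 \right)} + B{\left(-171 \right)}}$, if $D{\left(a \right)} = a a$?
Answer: $- \frac{6499900}{4249923} + \frac{209 \sqrt{1241}}{4249923} \approx -1.5277$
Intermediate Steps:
$D{\left(a \right)} = a^{2}$
$q = \sqrt{1241} \approx 35.228$
$B{\left(G \right)} = - \frac{92}{209} - G$ ($B{\left(G \right)} = 92 \left(- \frac{1}{209}\right) - G = - \frac{92}{209} - G$)
$\frac{q - 31100}{D{\left(-142 \right)} + B{\left(-171 \right)}} = \frac{\sqrt{1241} - 31100}{\left(-142\right)^{2} - - \frac{35647}{209}} = \frac{-31100 + \sqrt{1241}}{20164 + \left(- \frac{92}{209} + 171\right)} = \frac{-31100 + \sqrt{1241}}{20164 + \frac{35647}{209}} = \frac{-31100 + \sqrt{1241}}{\frac{4249923}{209}} = \left(-31100 + \sqrt{1241}\right) \frac{209}{4249923} = - \frac{6499900}{4249923} + \frac{209 \sqrt{1241}}{4249923}$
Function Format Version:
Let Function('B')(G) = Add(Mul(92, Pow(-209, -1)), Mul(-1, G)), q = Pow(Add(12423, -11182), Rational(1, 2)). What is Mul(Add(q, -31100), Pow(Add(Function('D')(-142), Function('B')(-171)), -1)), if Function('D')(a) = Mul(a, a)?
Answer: Add(Rational(-6499900, 4249923), Mul(Rational(209, 4249923), Pow(1241, Rational(1, 2)))) ≈ -1.5277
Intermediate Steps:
Function('D')(a) = Pow(a, 2)
q = Pow(1241, Rational(1, 2)) ≈ 35.228
Function('B')(G) = Add(Rational(-92, 209), Mul(-1, G)) (Function('B')(G) = Add(Mul(92, Rational(-1, 209)), Mul(-1, G)) = Add(Rational(-92, 209), Mul(-1, G)))
Mul(Add(q, -31100), Pow(Add(Function('D')(-142), Function('B')(-171)), -1)) = Mul(Add(Pow(1241, Rational(1, 2)), -31100), Pow(Add(Pow(-142, 2), Add(Rational(-92, 209), Mul(-1, -171))), -1)) = Mul(Add(-31100, Pow(1241, Rational(1, 2))), Pow(Add(20164, Add(Rational(-92, 209), 171)), -1)) = Mul(Add(-31100, Pow(1241, Rational(1, 2))), Pow(Add(20164, Rational(35647, 209)), -1)) = Mul(Add(-31100, Pow(1241, Rational(1, 2))), Pow(Rational(4249923, 209), -1)) = Mul(Add(-31100, Pow(1241, Rational(1, 2))), Rational(209, 4249923)) = Add(Rational(-6499900, 4249923), Mul(Rational(209, 4249923), Pow(1241, Rational(1, 2))))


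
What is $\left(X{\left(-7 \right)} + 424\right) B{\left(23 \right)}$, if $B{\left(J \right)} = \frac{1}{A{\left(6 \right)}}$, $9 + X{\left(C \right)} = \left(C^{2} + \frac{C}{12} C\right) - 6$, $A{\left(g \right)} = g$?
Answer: $\frac{5545}{72} \approx 77.014$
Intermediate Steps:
$X{\left(C \right)} = -15 + \frac{13 C^{2}}{12}$ ($X{\left(C \right)} = -9 - \left(6 - C^{2} - \frac{C}{12} C\right) = -9 + \left(\left(C^{2} + \frac{C^{2}}{12}\right) - 6\right) = -9 + \left(\frac{13 C^{2}}{12} - 6\right) = -9 + \left(-6 + \frac{13 C^{2}}{12}\right) = -15 + \frac{13 C^{2}}{12}$)
$B{\left(J \right)} = \frac{1}{6}$
$\left(X{\left(-7 \right)} + 424\right) B{\left(23 \right)} = \left(\left(-15 + \frac{13 \left(-7\right)^{2}}{12}\right) + 424\right) \frac{1}{6} = \left(\left(-15 + \frac{13}{12} \cdot 49\right) + 424\right) \frac{1}{6} = \left(\left(-15 + \frac{637}{12}\right) + 424\right) \frac{1}{6} = \left(\frac{457}{12} + 424\right) \frac{1}{6} = \frac{5545}{12} \cdot \frac{1}{6} = \frac{5545}{72}$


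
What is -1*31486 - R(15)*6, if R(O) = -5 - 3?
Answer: -31438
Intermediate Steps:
R(O) = -8
-1*31486 - R(15)*6 = -1*31486 - (-8)*6 = -31486 - 1*(-48) = -31486 + 48 = -31438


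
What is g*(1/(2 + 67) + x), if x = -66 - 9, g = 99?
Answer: -170742/23 ≈ -7423.6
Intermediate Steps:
x = -75
g*(1/(2 + 67) + x) = 99*(1/(2 + 67) - 75) = 99*(1/69 - 75) = 99*(-5174/69) = -170742/23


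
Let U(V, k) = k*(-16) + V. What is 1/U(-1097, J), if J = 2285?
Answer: -1/37657 ≈ -2.6555e-5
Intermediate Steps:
U(V, k) = V - 16*k (U(V, k) = -16*k + V = V - 16*k)
1/U(-1097, J) = 1/(-1097 - 16*2285) = 1/(-1097 - 36560) = 1/(-37657) = -1/37657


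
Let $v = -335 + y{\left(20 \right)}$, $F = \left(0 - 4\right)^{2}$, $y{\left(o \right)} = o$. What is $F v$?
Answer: $-5040$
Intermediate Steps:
$F = 16$ ($F = \left(-4\right)^{2} = 16$)
$v = -315$ ($v = -335 + 20 = -315$)
$F v = 16 \left(-315\right) = -5040$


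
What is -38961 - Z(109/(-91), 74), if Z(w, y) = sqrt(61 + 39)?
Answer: -38971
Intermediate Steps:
Z(w, y) = 10 (Z(w, y) = sqrt(100) = 10)
-38961 - Z(109/(-91), 74) = -38961 - 1*10 = -38961 - 10 = -38971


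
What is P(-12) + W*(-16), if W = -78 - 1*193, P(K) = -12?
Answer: 4324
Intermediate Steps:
W = -271 (W = -78 - 193 = -271)
P(-12) + W*(-16) = -12 - 271*(-16) = -12 + 4336 = 4324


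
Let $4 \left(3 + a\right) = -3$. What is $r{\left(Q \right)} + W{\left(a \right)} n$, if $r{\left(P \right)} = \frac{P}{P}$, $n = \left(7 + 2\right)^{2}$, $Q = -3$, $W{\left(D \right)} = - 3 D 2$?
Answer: $\frac{3647}{2} \approx 1823.5$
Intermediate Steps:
$a = - \frac{15}{4}$ ($a = -3 + \frac{1}{4} \left(-3\right) = -3 - \frac{3}{4} = - \frac{15}{4} \approx -3.75$)
$W{\left(D \right)} = - 6 D$
$n = 81$ ($n = 9^{2} = 81$)
$r{\left(P \right)} = 1$
$r{\left(Q \right)} + W{\left(a \right)} n = 1 + \left(-6\right) \left(- \frac{15}{4}\right) 81 = 1 + \frac{45}{2} \cdot 81 = 1 + \frac{3645}{2} = \frac{3647}{2}$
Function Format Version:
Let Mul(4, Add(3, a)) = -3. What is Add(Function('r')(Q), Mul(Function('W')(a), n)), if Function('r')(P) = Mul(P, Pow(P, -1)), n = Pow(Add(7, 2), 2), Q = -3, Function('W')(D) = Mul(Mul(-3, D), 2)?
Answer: Rational(3647, 2) ≈ 1823.5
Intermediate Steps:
a = Rational(-15, 4) (a = Add(-3, Mul(Rational(1, 4), -3)) = Add(-3, Rational(-3, 4)) = Rational(-15, 4) ≈ -3.7500)
Function('W')(D) = Mul(-6, D)
n = 81 (n = Pow(9, 2) = 81)
Function('r')(P) = 1
Add(Function('r')(Q), Mul(Function('W')(a), n)) = Add(1, Mul(Mul(-6, Rational(-15, 4)), 81)) = Add(1, Mul(Rational(45, 2), 81)) = Add(1, Rational(3645, 2)) = Rational(3647, 2)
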